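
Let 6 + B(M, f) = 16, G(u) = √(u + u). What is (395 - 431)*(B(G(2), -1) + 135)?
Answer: -5220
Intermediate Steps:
G(u) = √2*√u (G(u) = √(2*u) = √2*√u)
B(M, f) = 10 (B(M, f) = -6 + 16 = 10)
(395 - 431)*(B(G(2), -1) + 135) = (395 - 431)*(10 + 135) = -36*145 = -5220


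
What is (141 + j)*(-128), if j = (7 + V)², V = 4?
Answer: -33536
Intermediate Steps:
j = 121 (j = (7 + 4)² = 11² = 121)
(141 + j)*(-128) = (141 + 121)*(-128) = 262*(-128) = -33536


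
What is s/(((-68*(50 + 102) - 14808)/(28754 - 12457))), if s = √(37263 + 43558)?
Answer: -16297*√80821/25144 ≈ -184.26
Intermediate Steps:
s = √80821 ≈ 284.29
s/(((-68*(50 + 102) - 14808)/(28754 - 12457))) = √80821/(((-68*(50 + 102) - 14808)/(28754 - 12457))) = √80821/(((-68*152 - 14808)/16297)) = √80821/(((-10336 - 14808)*(1/16297))) = √80821/((-25144*1/16297)) = √80821/(-25144/16297) = √80821*(-16297/25144) = -16297*√80821/25144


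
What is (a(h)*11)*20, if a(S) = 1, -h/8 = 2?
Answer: 220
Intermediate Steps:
h = -16 (h = -8*2 = -16)
(a(h)*11)*20 = (1*11)*20 = 11*20 = 220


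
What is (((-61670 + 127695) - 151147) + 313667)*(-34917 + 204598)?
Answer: 38779744145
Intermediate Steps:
(((-61670 + 127695) - 151147) + 313667)*(-34917 + 204598) = ((66025 - 151147) + 313667)*169681 = (-85122 + 313667)*169681 = 228545*169681 = 38779744145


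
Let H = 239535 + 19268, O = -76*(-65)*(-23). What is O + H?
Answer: 145183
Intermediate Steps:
O = -113620 (O = 4940*(-23) = -113620)
H = 258803
O + H = -113620 + 258803 = 145183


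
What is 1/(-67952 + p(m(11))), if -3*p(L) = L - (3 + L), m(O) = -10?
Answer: -1/67951 ≈ -1.4716e-5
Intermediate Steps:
p(L) = 1 (p(L) = -(L - (3 + L))/3 = -(L + (-3 - L))/3 = -⅓*(-3) = 1)
1/(-67952 + p(m(11))) = 1/(-67952 + 1) = 1/(-67951) = -1/67951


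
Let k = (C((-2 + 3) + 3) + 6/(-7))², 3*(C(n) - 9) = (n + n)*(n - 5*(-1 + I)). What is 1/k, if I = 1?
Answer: 441/156025 ≈ 0.0028265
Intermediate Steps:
C(n) = 9 + 2*n²/3 (C(n) = 9 + ((n + n)*(n - 5*(-1 + 1)))/3 = 9 + ((2*n)*(n - 5*0))/3 = 9 + ((2*n)*(n + 0))/3 = 9 + ((2*n)*n)/3 = 9 + (2*n²)/3 = 9 + 2*n²/3)
k = 156025/441 (k = ((9 + 2*((-2 + 3) + 3)²/3) + 6/(-7))² = ((9 + 2*(1 + 3)²/3) + 6*(-⅐))² = ((9 + (⅔)*4²) - 6/7)² = ((9 + (⅔)*16) - 6/7)² = ((9 + 32/3) - 6/7)² = (59/3 - 6/7)² = (395/21)² = 156025/441 ≈ 353.80)
1/k = 1/(156025/441) = 441/156025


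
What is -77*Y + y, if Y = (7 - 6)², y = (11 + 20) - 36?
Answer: -82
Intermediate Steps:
y = -5 (y = 31 - 36 = -5)
Y = 1 (Y = 1² = 1)
-77*Y + y = -77*1 - 5 = -77 - 5 = -82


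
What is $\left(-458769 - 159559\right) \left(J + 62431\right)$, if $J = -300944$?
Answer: $147479266264$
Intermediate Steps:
$\left(-458769 - 159559\right) \left(J + 62431\right) = \left(-458769 - 159559\right) \left(-300944 + 62431\right) = \left(-618328\right) \left(-238513\right) = 147479266264$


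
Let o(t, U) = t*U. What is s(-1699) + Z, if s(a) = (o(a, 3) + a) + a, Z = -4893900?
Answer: -4902395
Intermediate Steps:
o(t, U) = U*t
s(a) = 5*a (s(a) = (3*a + a) + a = 4*a + a = 5*a)
s(-1699) + Z = 5*(-1699) - 4893900 = -8495 - 4893900 = -4902395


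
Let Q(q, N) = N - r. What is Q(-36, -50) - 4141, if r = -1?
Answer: -4190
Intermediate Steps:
Q(q, N) = 1 + N (Q(q, N) = N - 1*(-1) = N + 1 = 1 + N)
Q(-36, -50) - 4141 = (1 - 50) - 4141 = -49 - 4141 = -4190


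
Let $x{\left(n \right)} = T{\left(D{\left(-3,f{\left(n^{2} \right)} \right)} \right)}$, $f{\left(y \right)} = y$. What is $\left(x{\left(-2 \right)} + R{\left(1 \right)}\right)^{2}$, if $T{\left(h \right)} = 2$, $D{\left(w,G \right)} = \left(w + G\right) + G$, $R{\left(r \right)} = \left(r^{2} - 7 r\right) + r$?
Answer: $9$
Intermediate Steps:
$R{\left(r \right)} = r^{2} - 6 r$
$D{\left(w,G \right)} = w + 2 G$ ($D{\left(w,G \right)} = \left(G + w\right) + G = w + 2 G$)
$x{\left(n \right)} = 2$
$\left(x{\left(-2 \right)} + R{\left(1 \right)}\right)^{2} = \left(2 + 1 \left(-6 + 1\right)\right)^{2} = \left(2 + 1 \left(-5\right)\right)^{2} = \left(2 - 5\right)^{2} = \left(-3\right)^{2} = 9$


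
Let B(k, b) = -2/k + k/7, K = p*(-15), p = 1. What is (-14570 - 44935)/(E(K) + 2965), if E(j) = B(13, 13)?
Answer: -360997/17998 ≈ -20.058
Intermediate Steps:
K = -15 (K = 1*(-15) = -15)
B(k, b) = -2/k + k/7 (B(k, b) = -2/k + k*(1/7) = -2/k + k/7)
E(j) = 155/91 (E(j) = -2/13 + (1/7)*13 = -2*1/13 + 13/7 = -2/13 + 13/7 = 155/91)
(-14570 - 44935)/(E(K) + 2965) = (-14570 - 44935)/(155/91 + 2965) = -59505/269970/91 = -59505*91/269970 = -360997/17998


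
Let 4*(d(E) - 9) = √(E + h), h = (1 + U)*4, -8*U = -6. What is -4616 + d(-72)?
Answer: -4607 + I*√65/4 ≈ -4607.0 + 2.0156*I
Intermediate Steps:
U = ¾ (U = -⅛*(-6) = ¾ ≈ 0.75000)
h = 7 (h = (1 + ¾)*4 = (7/4)*4 = 7)
d(E) = 9 + √(7 + E)/4 (d(E) = 9 + √(E + 7)/4 = 9 + √(7 + E)/4)
-4616 + d(-72) = -4616 + (9 + √(7 - 72)/4) = -4616 + (9 + √(-65)/4) = -4616 + (9 + (I*√65)/4) = -4616 + (9 + I*√65/4) = -4607 + I*√65/4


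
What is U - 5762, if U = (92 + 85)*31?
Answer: -275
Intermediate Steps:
U = 5487 (U = 177*31 = 5487)
U - 5762 = 5487 - 5762 = -275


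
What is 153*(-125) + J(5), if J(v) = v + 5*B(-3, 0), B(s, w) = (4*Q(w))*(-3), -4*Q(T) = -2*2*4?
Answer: -19360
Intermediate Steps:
Q(T) = 4 (Q(T) = -(-2*2)*4/4 = -(-1)*4 = -¼*(-16) = 4)
B(s, w) = -48 (B(s, w) = (4*4)*(-3) = 16*(-3) = -48)
J(v) = -240 + v (J(v) = v + 5*(-48) = v - 240 = -240 + v)
153*(-125) + J(5) = 153*(-125) + (-240 + 5) = -19125 - 235 = -19360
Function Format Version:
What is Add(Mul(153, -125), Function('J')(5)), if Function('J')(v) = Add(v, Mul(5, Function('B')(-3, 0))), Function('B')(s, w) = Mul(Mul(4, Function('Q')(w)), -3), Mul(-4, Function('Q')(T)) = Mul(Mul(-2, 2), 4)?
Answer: -19360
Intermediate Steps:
Function('Q')(T) = 4 (Function('Q')(T) = Mul(Rational(-1, 4), Mul(Mul(-2, 2), 4)) = Mul(Rational(-1, 4), Mul(-4, 4)) = Mul(Rational(-1, 4), -16) = 4)
Function('B')(s, w) = -48 (Function('B')(s, w) = Mul(Mul(4, 4), -3) = Mul(16, -3) = -48)
Function('J')(v) = Add(-240, v) (Function('J')(v) = Add(v, Mul(5, -48)) = Add(v, -240) = Add(-240, v))
Add(Mul(153, -125), Function('J')(5)) = Add(Mul(153, -125), Add(-240, 5)) = Add(-19125, -235) = -19360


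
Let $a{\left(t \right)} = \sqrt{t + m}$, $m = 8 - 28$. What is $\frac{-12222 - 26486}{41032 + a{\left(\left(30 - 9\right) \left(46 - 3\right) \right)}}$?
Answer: $- \frac{1588266656}{1683624141} + \frac{38708 \sqrt{883}}{1683624141} \approx -0.94268$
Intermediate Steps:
$m = -20$ ($m = 8 - 28 = -20$)
$a{\left(t \right)} = \sqrt{-20 + t}$ ($a{\left(t \right)} = \sqrt{t - 20} = \sqrt{-20 + t}$)
$\frac{-12222 - 26486}{41032 + a{\left(\left(30 - 9\right) \left(46 - 3\right) \right)}} = \frac{-12222 - 26486}{41032 + \sqrt{-20 + \left(30 - 9\right) \left(46 - 3\right)}} = - \frac{38708}{41032 + \sqrt{-20 + 21 \cdot 43}} = - \frac{38708}{41032 + \sqrt{-20 + 903}} = - \frac{38708}{41032 + \sqrt{883}}$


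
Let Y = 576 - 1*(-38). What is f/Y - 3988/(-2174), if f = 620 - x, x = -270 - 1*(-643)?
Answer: 1492805/667418 ≈ 2.2367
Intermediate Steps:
x = 373 (x = -270 + 643 = 373)
Y = 614 (Y = 576 + 38 = 614)
f = 247 (f = 620 - 1*373 = 620 - 373 = 247)
f/Y - 3988/(-2174) = 247/614 - 3988/(-2174) = 247*(1/614) - 3988*(-1/2174) = 247/614 + 1994/1087 = 1492805/667418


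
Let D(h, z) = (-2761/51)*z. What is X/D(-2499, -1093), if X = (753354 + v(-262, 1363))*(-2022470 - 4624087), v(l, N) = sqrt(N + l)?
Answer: -255367725411078/3017773 - 338974407*sqrt(1101)/3017773 ≈ -8.4625e+7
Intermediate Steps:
D(h, z) = -2761*z/51 (D(h, z) = (-2761*1/51)*z = -2761*z/51)
X = -5007210302178 - 6646557*sqrt(1101) (X = (753354 + sqrt(1363 - 262))*(-2022470 - 4624087) = (753354 + sqrt(1101))*(-6646557) = -5007210302178 - 6646557*sqrt(1101) ≈ -5.0074e+12)
X/D(-2499, -1093) = (-5007210302178 - 6646557*sqrt(1101))/((-2761/51*(-1093))) = (-5007210302178 - 6646557*sqrt(1101))/(3017773/51) = (-5007210302178 - 6646557*sqrt(1101))*(51/3017773) = -255367725411078/3017773 - 338974407*sqrt(1101)/3017773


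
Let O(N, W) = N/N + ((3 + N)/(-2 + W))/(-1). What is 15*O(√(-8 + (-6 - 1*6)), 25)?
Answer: 300/23 - 30*I*√5/23 ≈ 13.043 - 2.9166*I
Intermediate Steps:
O(N, W) = 1 - (3 + N)/(-2 + W) (O(N, W) = 1 + ((3 + N)/(-2 + W))*(-1) = 1 - (3 + N)/(-2 + W))
15*O(√(-8 + (-6 - 1*6)), 25) = 15*((-5 + 25 - √(-8 + (-6 - 1*6)))/(-2 + 25)) = 15*((-5 + 25 - √(-8 + (-6 - 6)))/23) = 15*((-5 + 25 - √(-8 - 12))/23) = 15*((-5 + 25 - √(-20))/23) = 15*((-5 + 25 - 2*I*√5)/23) = 15*((20 - 2*I*√5)/23) = 15*(20/23 - 2*I*√5/23) = 300/23 - 30*I*√5/23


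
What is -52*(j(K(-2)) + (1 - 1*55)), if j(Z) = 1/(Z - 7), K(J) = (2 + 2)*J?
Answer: 42172/15 ≈ 2811.5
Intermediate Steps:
K(J) = 4*J
j(Z) = 1/(-7 + Z)
-52*(j(K(-2)) + (1 - 1*55)) = -52*(1/(-7 + 4*(-2)) + (1 - 1*55)) = -52*(1/(-7 - 8) + (1 - 55)) = -52*(1/(-15) - 54) = -52*(-1/15 - 54) = -52*(-811/15) = 42172/15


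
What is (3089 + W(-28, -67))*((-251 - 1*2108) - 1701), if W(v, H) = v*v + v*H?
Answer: -23340940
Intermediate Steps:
W(v, H) = v**2 + H*v
(3089 + W(-28, -67))*((-251 - 1*2108) - 1701) = (3089 - 28*(-67 - 28))*((-251 - 1*2108) - 1701) = (3089 - 28*(-95))*((-251 - 2108) - 1701) = (3089 + 2660)*(-2359 - 1701) = 5749*(-4060) = -23340940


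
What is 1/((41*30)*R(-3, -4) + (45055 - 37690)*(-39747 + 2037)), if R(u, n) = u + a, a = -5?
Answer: -1/277743990 ≈ -3.6004e-9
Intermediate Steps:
R(u, n) = -5 + u (R(u, n) = u - 5 = -5 + u)
1/((41*30)*R(-3, -4) + (45055 - 37690)*(-39747 + 2037)) = 1/((41*30)*(-5 - 3) + (45055 - 37690)*(-39747 + 2037)) = 1/(1230*(-8) + 7365*(-37710)) = 1/(-9840 - 277734150) = 1/(-277743990) = -1/277743990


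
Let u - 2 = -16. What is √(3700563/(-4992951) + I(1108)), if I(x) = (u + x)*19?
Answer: √57574150105930197/1664317 ≈ 144.17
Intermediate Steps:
u = -14 (u = 2 - 16 = -14)
I(x) = -266 + 19*x (I(x) = (-14 + x)*19 = -266 + 19*x)
√(3700563/(-4992951) + I(1108)) = √(3700563/(-4992951) + (-266 + 19*1108)) = √(3700563*(-1/4992951) + (-266 + 21052)) = √(-1233521/1664317 + 20786) = √(34593259641/1664317) = √57574150105930197/1664317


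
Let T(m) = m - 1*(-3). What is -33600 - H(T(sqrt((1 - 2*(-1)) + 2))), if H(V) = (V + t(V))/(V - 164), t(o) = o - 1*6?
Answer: -435388795/12958 + 161*sqrt(5)/12958 ≈ -33600.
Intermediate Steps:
t(o) = -6 + o (t(o) = o - 6 = -6 + o)
T(m) = 3 + m (T(m) = m + 3 = 3 + m)
H(V) = (-6 + 2*V)/(-164 + V) (H(V) = (V + (-6 + V))/(V - 164) = (-6 + 2*V)/(-164 + V))
-33600 - H(T(sqrt((1 - 2*(-1)) + 2))) = -33600 - 2*(-3 + (3 + sqrt((1 - 2*(-1)) + 2)))/(-164 + (3 + sqrt((1 - 2*(-1)) + 2))) = -33600 - 2*(-3 + (3 + sqrt((1 + 2) + 2)))/(-164 + (3 + sqrt((1 + 2) + 2))) = -33600 - 2*(-3 + (3 + sqrt(3 + 2)))/(-164 + (3 + sqrt(3 + 2))) = -33600 - 2*(-3 + (3 + sqrt(5)))/(-164 + (3 + sqrt(5))) = -33600 - 2*sqrt(5)/(-161 + sqrt(5))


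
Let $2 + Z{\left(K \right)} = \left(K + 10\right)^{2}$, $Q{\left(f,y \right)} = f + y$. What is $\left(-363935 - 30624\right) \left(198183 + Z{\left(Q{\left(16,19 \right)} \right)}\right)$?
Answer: $-78993079154$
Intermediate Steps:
$Z{\left(K \right)} = -2 + \left(10 + K\right)^{2}$ ($Z{\left(K \right)} = -2 + \left(K + 10\right)^{2} = -2 + \left(10 + K\right)^{2}$)
$\left(-363935 - 30624\right) \left(198183 + Z{\left(Q{\left(16,19 \right)} \right)}\right) = \left(-363935 - 30624\right) \left(198183 - \left(2 - \left(10 + \left(16 + 19\right)\right)^{2}\right)\right) = - 394559 \left(198183 - \left(2 - \left(10 + 35\right)^{2}\right)\right) = - 394559 \left(198183 - \left(2 - 45^{2}\right)\right) = - 394559 \left(198183 + \left(-2 + 2025\right)\right) = - 394559 \left(198183 + 2023\right) = \left(-394559\right) 200206 = -78993079154$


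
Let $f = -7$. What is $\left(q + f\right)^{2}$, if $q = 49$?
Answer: $1764$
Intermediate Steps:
$\left(q + f\right)^{2} = \left(49 - 7\right)^{2} = 42^{2} = 1764$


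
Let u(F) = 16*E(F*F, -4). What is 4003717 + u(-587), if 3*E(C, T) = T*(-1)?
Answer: 12011215/3 ≈ 4.0037e+6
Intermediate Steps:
E(C, T) = -T/3 (E(C, T) = (T*(-1))/3 = (-T)/3 = -T/3)
u(F) = 64/3 (u(F) = 16*(-⅓*(-4)) = 16*(4/3) = 64/3)
4003717 + u(-587) = 4003717 + 64/3 = 12011215/3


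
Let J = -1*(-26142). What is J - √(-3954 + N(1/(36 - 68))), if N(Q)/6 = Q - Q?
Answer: 26142 - I*√3954 ≈ 26142.0 - 62.881*I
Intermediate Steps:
N(Q) = 0 (N(Q) = 6*(Q - Q) = 6*0 = 0)
J = 26142
J - √(-3954 + N(1/(36 - 68))) = 26142 - √(-3954 + 0) = 26142 - √(-3954) = 26142 - I*√3954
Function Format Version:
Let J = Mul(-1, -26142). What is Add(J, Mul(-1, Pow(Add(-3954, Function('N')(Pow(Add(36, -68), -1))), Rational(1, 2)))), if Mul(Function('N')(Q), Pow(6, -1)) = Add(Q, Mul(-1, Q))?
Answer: Add(26142, Mul(-1, I, Pow(3954, Rational(1, 2)))) ≈ Add(26142., Mul(-62.881, I))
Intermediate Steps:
Function('N')(Q) = 0 (Function('N')(Q) = Mul(6, Add(Q, Mul(-1, Q))) = Mul(6, 0) = 0)
J = 26142
Add(J, Mul(-1, Pow(Add(-3954, Function('N')(Pow(Add(36, -68), -1))), Rational(1, 2)))) = Add(26142, Mul(-1, Pow(Add(-3954, 0), Rational(1, 2)))) = Add(26142, Mul(-1, Pow(-3954, Rational(1, 2)))) = Add(26142, Mul(-1, Mul(I, Pow(3954, Rational(1, 2))))) = Add(26142, Mul(-1, I, Pow(3954, Rational(1, 2))))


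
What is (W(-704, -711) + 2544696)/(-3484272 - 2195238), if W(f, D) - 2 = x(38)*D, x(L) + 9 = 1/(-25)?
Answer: -31889068/70993875 ≈ -0.44918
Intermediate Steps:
x(L) = -226/25 (x(L) = -9 + 1/(-25) = -9 - 1/25 = -226/25)
W(f, D) = 2 - 226*D/25
(W(-704, -711) + 2544696)/(-3484272 - 2195238) = ((2 - 226/25*(-711)) + 2544696)/(-3484272 - 2195238) = ((2 + 160686/25) + 2544696)/(-5679510) = (160736/25 + 2544696)*(-1/5679510) = (63778136/25)*(-1/5679510) = -31889068/70993875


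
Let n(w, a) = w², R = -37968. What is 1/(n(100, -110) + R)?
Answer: -1/27968 ≈ -3.5755e-5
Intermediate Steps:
1/(n(100, -110) + R) = 1/(100² - 37968) = 1/(10000 - 37968) = 1/(-27968) = -1/27968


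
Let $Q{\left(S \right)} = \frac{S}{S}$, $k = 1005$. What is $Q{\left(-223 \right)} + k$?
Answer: $1006$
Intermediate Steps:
$Q{\left(S \right)} = 1$
$Q{\left(-223 \right)} + k = 1 + 1005 = 1006$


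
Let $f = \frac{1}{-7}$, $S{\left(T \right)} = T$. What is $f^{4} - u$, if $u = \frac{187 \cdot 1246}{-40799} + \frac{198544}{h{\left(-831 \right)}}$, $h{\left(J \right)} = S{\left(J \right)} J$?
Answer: $\frac{33355004528555}{6149659088349} \approx 5.4239$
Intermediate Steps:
$h{\left(J \right)} = J^{2}$ ($h{\left(J \right)} = J J = J^{2}$)
$f = - \frac{1}{7} \approx -0.14286$
$u = - \frac{13891063406}{2561290749}$ ($u = \frac{187 \cdot 1246}{-40799} + \frac{198544}{\left(-831\right)^{2}} = 233002 \left(- \frac{1}{40799}\right) + \frac{198544}{690561} = - \frac{21182}{3709} + 198544 \cdot \frac{1}{690561} = - \frac{21182}{3709} + \frac{198544}{690561} = - \frac{13891063406}{2561290749} \approx -5.4235$)
$f^{4} - u = \left(- \frac{1}{7}\right)^{4} - - \frac{13891063406}{2561290749} = \frac{1}{2401} + \frac{13891063406}{2561290749} = \frac{33355004528555}{6149659088349}$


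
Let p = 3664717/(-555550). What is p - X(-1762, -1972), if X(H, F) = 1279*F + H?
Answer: 1402176757783/555550 ≈ 2.5239e+6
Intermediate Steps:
X(H, F) = H + 1279*F
p = -3664717/555550 (p = 3664717*(-1/555550) = -3664717/555550 ≈ -6.5966)
p - X(-1762, -1972) = -3664717/555550 - (-1762 + 1279*(-1972)) = -3664717/555550 - (-1762 - 2522188) = -3664717/555550 - 1*(-2523950) = -3664717/555550 + 2523950 = 1402176757783/555550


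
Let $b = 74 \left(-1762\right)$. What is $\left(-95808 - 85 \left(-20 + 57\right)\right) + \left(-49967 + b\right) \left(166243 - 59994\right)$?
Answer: $-19162637348$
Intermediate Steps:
$b = -130388$
$\left(-95808 - 85 \left(-20 + 57\right)\right) + \left(-49967 + b\right) \left(166243 - 59994\right) = \left(-95808 - 85 \left(-20 + 57\right)\right) + \left(-49967 - 130388\right) \left(166243 - 59994\right) = \left(-95808 - 3145\right) - 19162538395 = -98953 - 19162538395 = -19162637348$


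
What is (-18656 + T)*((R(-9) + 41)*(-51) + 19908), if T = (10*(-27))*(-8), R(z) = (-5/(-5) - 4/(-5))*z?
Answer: -1537691136/5 ≈ -3.0754e+8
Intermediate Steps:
R(z) = 9*z/5 (R(z) = (-5*(-⅕) - 4*(-⅕))*z = (1 + ⅘)*z = 9*z/5)
T = 2160 (T = -270*(-8) = 2160)
(-18656 + T)*((R(-9) + 41)*(-51) + 19908) = (-18656 + 2160)*(((9/5)*(-9) + 41)*(-51) + 19908) = -16496*((-81/5 + 41)*(-51) + 19908) = -16496*((124/5)*(-51) + 19908) = -16496*(-6324/5 + 19908) = -16496*93216/5 = -1537691136/5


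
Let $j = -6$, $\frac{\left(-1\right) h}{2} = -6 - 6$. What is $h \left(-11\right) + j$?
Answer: $-270$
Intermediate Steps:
$h = 24$ ($h = - 2 \left(-6 - 6\right) = \left(-2\right) \left(-12\right) = 24$)
$h \left(-11\right) + j = 24 \left(-11\right) - 6 = -264 - 6 = -270$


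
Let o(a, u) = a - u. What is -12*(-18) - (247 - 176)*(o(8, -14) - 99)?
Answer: 5683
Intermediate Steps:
-12*(-18) - (247 - 176)*(o(8, -14) - 99) = -12*(-18) - (247 - 176)*((8 - 1*(-14)) - 99) = 216 - 71*((8 + 14) - 99) = 216 - 71*(22 - 99) = 216 - 71*(-77) = 216 - 1*(-5467) = 216 + 5467 = 5683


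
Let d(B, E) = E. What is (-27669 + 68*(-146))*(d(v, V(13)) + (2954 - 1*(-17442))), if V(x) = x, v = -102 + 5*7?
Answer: -767317173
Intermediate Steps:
v = -67 (v = -102 + 35 = -67)
(-27669 + 68*(-146))*(d(v, V(13)) + (2954 - 1*(-17442))) = (-27669 + 68*(-146))*(13 + (2954 - 1*(-17442))) = (-27669 - 9928)*(13 + (2954 + 17442)) = -37597*(13 + 20396) = -37597*20409 = -767317173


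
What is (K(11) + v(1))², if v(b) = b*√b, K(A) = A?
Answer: 144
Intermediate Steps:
v(b) = b^(3/2)
(K(11) + v(1))² = (11 + 1^(3/2))² = (11 + 1)² = 12² = 144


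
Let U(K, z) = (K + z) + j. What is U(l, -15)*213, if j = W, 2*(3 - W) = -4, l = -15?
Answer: -5325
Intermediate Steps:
W = 5 (W = 3 - 1/2*(-4) = 3 + 2 = 5)
j = 5
U(K, z) = 5 + K + z (U(K, z) = (K + z) + 5 = 5 + K + z)
U(l, -15)*213 = (5 - 15 - 15)*213 = -25*213 = -5325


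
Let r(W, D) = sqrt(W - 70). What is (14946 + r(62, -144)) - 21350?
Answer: -6404 + 2*I*sqrt(2) ≈ -6404.0 + 2.8284*I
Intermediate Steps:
r(W, D) = sqrt(-70 + W)
(14946 + r(62, -144)) - 21350 = (14946 + sqrt(-70 + 62)) - 21350 = (14946 + sqrt(-8)) - 21350 = (14946 + 2*I*sqrt(2)) - 21350 = -6404 + 2*I*sqrt(2)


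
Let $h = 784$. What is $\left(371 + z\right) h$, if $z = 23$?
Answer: $308896$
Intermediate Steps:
$\left(371 + z\right) h = \left(371 + 23\right) 784 = 394 \cdot 784 = 308896$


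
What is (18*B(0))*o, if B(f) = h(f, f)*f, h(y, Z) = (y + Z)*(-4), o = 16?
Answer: 0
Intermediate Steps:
h(y, Z) = -4*Z - 4*y (h(y, Z) = (Z + y)*(-4) = -4*Z - 4*y)
B(f) = -8*f**2 (B(f) = (-4*f - 4*f)*f = (-8*f)*f = -8*f**2)
(18*B(0))*o = (18*(-8*0**2))*16 = (18*(-8*0))*16 = (18*0)*16 = 0*16 = 0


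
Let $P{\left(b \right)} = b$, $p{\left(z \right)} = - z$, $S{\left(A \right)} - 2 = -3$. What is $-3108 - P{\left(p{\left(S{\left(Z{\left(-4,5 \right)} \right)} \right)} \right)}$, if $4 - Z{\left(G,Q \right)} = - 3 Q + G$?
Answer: $-3109$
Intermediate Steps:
$Z{\left(G,Q \right)} = 4 - G + 3 Q$ ($Z{\left(G,Q \right)} = 4 - \left(- 3 Q + G\right) = 4 - \left(G - 3 Q\right) = 4 - G + 3 Q$)
$S{\left(A \right)} = -1$ ($S{\left(A \right)} = 2 - 3 = -1$)
$-3108 - P{\left(p{\left(S{\left(Z{\left(-4,5 \right)} \right)} \right)} \right)} = -3108 - \left(-1\right) \left(-1\right) = -3108 - 1 = -3109$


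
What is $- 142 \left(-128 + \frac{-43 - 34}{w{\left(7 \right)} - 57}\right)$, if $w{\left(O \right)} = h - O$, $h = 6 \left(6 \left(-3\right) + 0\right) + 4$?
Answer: $\frac{217331}{12} \approx 18111.0$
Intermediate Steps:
$h = -104$ ($h = 6 \left(-18 + 0\right) + 4 = 6 \left(-18\right) + 4 = -108 + 4 = -104$)
$w{\left(O \right)} = -104 - O$
$- 142 \left(-128 + \frac{-43 - 34}{w{\left(7 \right)} - 57}\right) = - 142 \left(-128 + \frac{-43 - 34}{\left(-104 - 7\right) - 57}\right) = - 142 \left(-128 - \frac{77}{\left(-104 - 7\right) - 57}\right) = - 142 \left(-128 - \frac{77}{-111 - 57}\right) = - 142 \left(-128 - \frac{77}{-168}\right) = - 142 \left(-128 - - \frac{11}{24}\right) = - 142 \left(-128 + \frac{11}{24}\right) = \left(-142\right) \left(- \frac{3061}{24}\right) = \frac{217331}{12}$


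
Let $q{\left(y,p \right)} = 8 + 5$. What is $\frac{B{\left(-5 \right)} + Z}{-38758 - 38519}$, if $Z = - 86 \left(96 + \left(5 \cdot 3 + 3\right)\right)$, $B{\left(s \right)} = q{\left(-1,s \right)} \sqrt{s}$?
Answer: $\frac{3268}{25759} - \frac{13 i \sqrt{5}}{77277} \approx 0.12687 - 0.00037616 i$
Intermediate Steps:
$q{\left(y,p \right)} = 13$
$B{\left(s \right)} = 13 \sqrt{s}$
$Z = -9804$ ($Z = - 86 \left(96 + \left(15 + 3\right)\right) = - 86 \left(96 + 18\right) = \left(-86\right) 114 = -9804$)
$\frac{B{\left(-5 \right)} + Z}{-38758 - 38519} = \frac{13 \sqrt{-5} - 9804}{-38758 - 38519} = \frac{13 i \sqrt{5} - 9804}{-77277} = \left(13 i \sqrt{5} - 9804\right) \left(- \frac{1}{77277}\right) = \left(-9804 + 13 i \sqrt{5}\right) \left(- \frac{1}{77277}\right) = \frac{3268}{25759} - \frac{13 i \sqrt{5}}{77277}$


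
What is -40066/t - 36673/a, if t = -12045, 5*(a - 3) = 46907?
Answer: -328654573/565175490 ≈ -0.58151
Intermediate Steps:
a = 46922/5 (a = 3 + (⅕)*46907 = 3 + 46907/5 = 46922/5 ≈ 9384.4)
-40066/t - 36673/a = -40066/(-12045) - 36673/46922/5 = -40066*(-1/12045) - 36673*5/46922 = 40066/12045 - 183365/46922 = -328654573/565175490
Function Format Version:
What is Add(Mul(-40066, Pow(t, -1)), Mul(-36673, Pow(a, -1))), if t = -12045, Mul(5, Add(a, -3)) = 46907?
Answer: Rational(-328654573, 565175490) ≈ -0.58151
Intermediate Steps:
a = Rational(46922, 5) (a = Add(3, Mul(Rational(1, 5), 46907)) = Add(3, Rational(46907, 5)) = Rational(46922, 5) ≈ 9384.4)
Add(Mul(-40066, Pow(t, -1)), Mul(-36673, Pow(a, -1))) = Add(Mul(-40066, Pow(-12045, -1)), Mul(-36673, Pow(Rational(46922, 5), -1))) = Add(Mul(-40066, Rational(-1, 12045)), Mul(-36673, Rational(5, 46922))) = Add(Rational(40066, 12045), Rational(-183365, 46922)) = Rational(-328654573, 565175490)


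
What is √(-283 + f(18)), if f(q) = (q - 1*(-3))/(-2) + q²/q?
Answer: I*√1102/2 ≈ 16.598*I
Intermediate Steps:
f(q) = -3/2 + q/2 (f(q) = (q + 3)*(-½) + q = (3 + q)*(-½) + q = (-3/2 - q/2) + q = -3/2 + q/2)
√(-283 + f(18)) = √(-283 + (-3/2 + (½)*18)) = √(-283 + (-3/2 + 9)) = √(-283 + 15/2) = √(-551/2) = I*√1102/2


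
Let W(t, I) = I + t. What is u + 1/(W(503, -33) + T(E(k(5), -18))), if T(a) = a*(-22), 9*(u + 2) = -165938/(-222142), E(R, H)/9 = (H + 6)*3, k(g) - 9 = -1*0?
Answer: -14559116143/7595257122 ≈ -1.9169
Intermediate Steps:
k(g) = 9 (k(g) = 9 - 1*0 = 9 + 0 = 9)
E(R, H) = 162 + 27*H (E(R, H) = 9*((H + 6)*3) = 9*((6 + H)*3) = 9*(18 + 3*H) = 162 + 27*H)
u = -1916309/999639 (u = -2 + (-165938/(-222142))/9 = -2 + (-165938*(-1/222142))/9 = -2 + (⅑)*(82969/111071) = -2 + 82969/999639 = -1916309/999639 ≈ -1.9170)
T(a) = -22*a
u + 1/(W(503, -33) + T(E(k(5), -18))) = -1916309/999639 + 1/((-33 + 503) - 22*(162 + 27*(-18))) = -1916309/999639 + 1/(470 - 22*(162 - 486)) = -1916309/999639 + 1/(470 - 22*(-324)) = -1916309/999639 + 1/(470 + 7128) = -1916309/999639 + 1/7598 = -14559116143/7595257122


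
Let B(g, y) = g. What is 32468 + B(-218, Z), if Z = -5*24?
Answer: 32250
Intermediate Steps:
Z = -120
32468 + B(-218, Z) = 32468 - 218 = 32250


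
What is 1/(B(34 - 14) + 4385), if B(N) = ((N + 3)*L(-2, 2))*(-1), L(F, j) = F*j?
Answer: 1/4477 ≈ 0.00022336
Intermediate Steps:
B(N) = 12 + 4*N (B(N) = ((N + 3)*(-2*2))*(-1) = ((3 + N)*(-4))*(-1) = (-12 - 4*N)*(-1) = 12 + 4*N)
1/(B(34 - 14) + 4385) = 1/((12 + 4*(34 - 14)) + 4385) = 1/((12 + 4*20) + 4385) = 1/((12 + 80) + 4385) = 1/(92 + 4385) = 1/4477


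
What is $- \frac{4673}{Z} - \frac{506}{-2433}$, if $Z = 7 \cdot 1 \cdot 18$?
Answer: $- \frac{3768551}{102186} \approx -36.879$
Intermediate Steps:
$Z = 126$ ($Z = 7 \cdot 18 = 126$)
$- \frac{4673}{Z} - \frac{506}{-2433} = - \frac{4673}{126} - \frac{506}{-2433} = \left(-4673\right) \frac{1}{126} - - \frac{506}{2433} = - \frac{4673}{126} + \frac{506}{2433} = - \frac{3768551}{102186}$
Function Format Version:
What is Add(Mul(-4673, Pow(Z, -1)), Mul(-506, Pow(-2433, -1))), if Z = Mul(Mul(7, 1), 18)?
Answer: Rational(-3768551, 102186) ≈ -36.879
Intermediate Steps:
Z = 126 (Z = Mul(7, 18) = 126)
Add(Mul(-4673, Pow(Z, -1)), Mul(-506, Pow(-2433, -1))) = Add(Mul(-4673, Pow(126, -1)), Mul(-506, Pow(-2433, -1))) = Add(Mul(-4673, Rational(1, 126)), Mul(-506, Rational(-1, 2433))) = Add(Rational(-4673, 126), Rational(506, 2433)) = Rational(-3768551, 102186)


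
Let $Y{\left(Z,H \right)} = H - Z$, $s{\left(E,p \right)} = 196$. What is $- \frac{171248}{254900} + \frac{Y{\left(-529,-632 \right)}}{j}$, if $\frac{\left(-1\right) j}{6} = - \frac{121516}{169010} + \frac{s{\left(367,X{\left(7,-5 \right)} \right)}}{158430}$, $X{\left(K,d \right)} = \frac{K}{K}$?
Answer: $- \frac{3011456083538179}{122470872105200} \approx -24.589$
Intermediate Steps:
$X{\left(K,d \right)} = 1$
$j = \frac{1921865392}{446270905}$ ($j = - 6 \left(- \frac{121516}{169010} + \frac{196}{158430}\right) = - 6 \left(\left(-121516\right) \frac{1}{169010} + 196 \cdot \frac{1}{158430}\right) = - 6 \left(- \frac{60758}{84505} + \frac{98}{79215}\right) = \left(-6\right) \left(- \frac{960932696}{1338812715}\right) = \frac{1921865392}{446270905} \approx 4.3065$)
$- \frac{171248}{254900} + \frac{Y{\left(-529,-632 \right)}}{j} = - \frac{171248}{254900} + \frac{-632 - -529}{\frac{1921865392}{446270905}} = \left(-171248\right) \frac{1}{254900} + \left(-632 + 529\right) \frac{446270905}{1921865392} = - \frac{42812}{63725} - \frac{45965903215}{1921865392} = - \frac{3011456083538179}{122470872105200}$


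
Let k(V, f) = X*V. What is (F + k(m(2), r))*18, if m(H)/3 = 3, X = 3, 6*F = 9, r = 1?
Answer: 513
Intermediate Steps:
F = 3/2 (F = (1/6)*9 = 3/2 ≈ 1.5000)
m(H) = 9 (m(H) = 3*3 = 9)
k(V, f) = 3*V
(F + k(m(2), r))*18 = (3/2 + 3*9)*18 = (3/2 + 27)*18 = (57/2)*18 = 513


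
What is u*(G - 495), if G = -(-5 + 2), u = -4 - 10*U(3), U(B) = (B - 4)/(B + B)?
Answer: 1148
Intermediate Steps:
U(B) = (-4 + B)/(2*B) (U(B) = (-4 + B)/((2*B)) = (-4 + B)*(1/(2*B)) = (-4 + B)/(2*B))
u = -7/3 (u = -4 - 5*(-4 + 3)/3 = -4 - 5*(-1)/3 = -4 - 10*(-⅙) = -4 + 5/3 = -7/3 ≈ -2.3333)
G = 3 (G = -1*(-3) = 3)
u*(G - 495) = -7*(3 - 495)/3 = -7/3*(-492) = 1148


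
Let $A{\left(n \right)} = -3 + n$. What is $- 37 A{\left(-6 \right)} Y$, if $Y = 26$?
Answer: $8658$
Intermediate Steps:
$- 37 A{\left(-6 \right)} Y = - 37 \left(-3 - 6\right) 26 = \left(-37\right) \left(-9\right) 26 = 333 \cdot 26 = 8658$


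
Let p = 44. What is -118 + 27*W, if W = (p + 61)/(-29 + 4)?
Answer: -1157/5 ≈ -231.40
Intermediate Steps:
W = -21/5 (W = (44 + 61)/(-29 + 4) = 105/(-25) = 105*(-1/25) = -21/5 ≈ -4.2000)
-118 + 27*W = -118 + 27*(-21/5) = -118 - 567/5 = -1157/5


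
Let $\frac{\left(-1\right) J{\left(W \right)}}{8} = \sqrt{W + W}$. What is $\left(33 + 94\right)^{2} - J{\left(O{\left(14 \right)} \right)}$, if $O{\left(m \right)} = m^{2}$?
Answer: $16129 + 112 \sqrt{2} \approx 16287.0$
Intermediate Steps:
$J{\left(W \right)} = - 8 \sqrt{2} \sqrt{W}$ ($J{\left(W \right)} = - 8 \sqrt{W + W} = - 8 \sqrt{2 W} = - 8 \sqrt{2} \sqrt{W}$)
$\left(33 + 94\right)^{2} - J{\left(O{\left(14 \right)} \right)} = \left(33 + 94\right)^{2} - - 8 \sqrt{2} \sqrt{14^{2}} = 127^{2} - - 8 \sqrt{2} \sqrt{196} = 16129 - \left(-8\right) \sqrt{2} \cdot 14 = 16129 - - 112 \sqrt{2} = 16129 + 112 \sqrt{2}$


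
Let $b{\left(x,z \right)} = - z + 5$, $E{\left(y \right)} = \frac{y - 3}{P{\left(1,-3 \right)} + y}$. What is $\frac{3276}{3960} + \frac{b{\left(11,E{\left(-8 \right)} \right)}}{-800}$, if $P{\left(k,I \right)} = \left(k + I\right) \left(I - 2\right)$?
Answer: $\frac{14329}{17600} \approx 0.81415$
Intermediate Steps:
$P{\left(k,I \right)} = \left(-2 + I\right) \left(I + k\right)$ ($P{\left(k,I \right)} = \left(I + k\right) \left(-2 + I\right) = \left(-2 + I\right) \left(I + k\right)$)
$E{\left(y \right)} = \frac{-3 + y}{10 + y}$ ($E{\left(y \right)} = \frac{y - 3}{\left(\left(-3\right)^{2} - -6 - 2 - 3\right) + y} = \frac{-3 + y}{\left(9 + 6 - 2 - 3\right) + y} = \frac{-3 + y}{10 + y}$)
$b{\left(x,z \right)} = 5 - z$
$\frac{3276}{3960} + \frac{b{\left(11,E{\left(-8 \right)} \right)}}{-800} = \frac{3276}{3960} + \frac{5 - \frac{-3 - 8}{10 - 8}}{-800} = 3276 \cdot \frac{1}{3960} + \left(5 - \frac{1}{2} \left(-11\right)\right) \left(- \frac{1}{800}\right) = \frac{91}{110} + \left(5 - \frac{1}{2} \left(-11\right)\right) \left(- \frac{1}{800}\right) = \frac{91}{110} + \left(5 - - \frac{11}{2}\right) \left(- \frac{1}{800}\right) = \frac{91}{110} + \left(5 + \frac{11}{2}\right) \left(- \frac{1}{800}\right) = \frac{91}{110} + \frac{21}{2} \left(- \frac{1}{800}\right) = \frac{91}{110} - \frac{21}{1600} = \frac{14329}{17600}$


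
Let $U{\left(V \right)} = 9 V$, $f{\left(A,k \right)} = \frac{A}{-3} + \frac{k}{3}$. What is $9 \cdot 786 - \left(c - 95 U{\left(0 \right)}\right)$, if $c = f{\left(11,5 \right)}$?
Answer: $7076$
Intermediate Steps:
$f{\left(A,k \right)} = - \frac{A}{3} + \frac{k}{3}$ ($f{\left(A,k \right)} = A \left(- \frac{1}{3}\right) + k \frac{1}{3} = - \frac{A}{3} + \frac{k}{3}$)
$c = -2$ ($c = \left(- \frac{1}{3}\right) 11 + \frac{1}{3} \cdot 5 = - \frac{11}{3} + \frac{5}{3} = -2$)
$9 \cdot 786 - \left(c - 95 U{\left(0 \right)}\right) = 9 \cdot 786 - \left(-2 - 95 \cdot 9 \cdot 0\right) = 7074 - \left(-2 - 0\right) = 7074 - \left(-2 + 0\right) = 7074 - -2 = 7074 + 2 = 7076$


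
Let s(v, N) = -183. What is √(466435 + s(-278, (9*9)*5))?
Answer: 2*√116563 ≈ 682.83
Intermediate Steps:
√(466435 + s(-278, (9*9)*5)) = √(466435 - 183) = √466252 = 2*√116563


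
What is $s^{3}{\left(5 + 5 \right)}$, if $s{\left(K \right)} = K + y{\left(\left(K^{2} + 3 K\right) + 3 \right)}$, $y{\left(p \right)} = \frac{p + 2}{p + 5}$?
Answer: $\frac{128787625}{97336} \approx 1323.1$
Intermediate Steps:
$y{\left(p \right)} = \frac{2 + p}{5 + p}$
$s{\left(K \right)} = K + \frac{5 + K^{2} + 3 K}{8 + K^{2} + 3 K}$ ($s{\left(K \right)} = K + \frac{2 + \left(\left(K^{2} + 3 K\right) + 3\right)}{5 + \left(\left(K^{2} + 3 K\right) + 3\right)} = K + \frac{2 + \left(3 + K^{2} + 3 K\right)}{5 + \left(3 + K^{2} + 3 K\right)} = K + \frac{5 + K^{2} + 3 K}{8 + K^{2} + 3 K}$)
$s^{3}{\left(5 + 5 \right)} = \left(\frac{5 + \left(5 + 5\right)^{3} + 4 \left(5 + 5\right)^{2} + 11 \left(5 + 5\right)}{8 + \left(5 + 5\right)^{2} + 3 \left(5 + 5\right)}\right)^{3} = \left(\frac{5 + 10^{3} + 4 \cdot 10^{2} + 11 \cdot 10}{8 + 10^{2} + 3 \cdot 10}\right)^{3} = \left(\frac{5 + 1000 + 4 \cdot 100 + 110}{8 + 100 + 30}\right)^{3} = \left(\frac{5 + 1000 + 400 + 110}{138}\right)^{3} = \left(\frac{1}{138} \cdot 1515\right)^{3} = \left(\frac{505}{46}\right)^{3} = \frac{128787625}{97336}$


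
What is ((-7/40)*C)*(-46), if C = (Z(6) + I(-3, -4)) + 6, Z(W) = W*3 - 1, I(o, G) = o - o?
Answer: 3703/20 ≈ 185.15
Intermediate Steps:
I(o, G) = 0
Z(W) = -1 + 3*W (Z(W) = 3*W - 1 = -1 + 3*W)
C = 23 (C = ((-1 + 3*6) + 0) + 6 = ((-1 + 18) + 0) + 6 = (17 + 0) + 6 = 17 + 6 = 23)
((-7/40)*C)*(-46) = (-7/40*23)*(-46) = (-7*1/40*23)*(-46) = -7/40*23*(-46) = -161/40*(-46) = 3703/20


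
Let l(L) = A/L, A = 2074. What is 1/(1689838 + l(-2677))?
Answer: 2677/4523694252 ≈ 5.9177e-7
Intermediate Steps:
l(L) = 2074/L
1/(1689838 + l(-2677)) = 1/(1689838 + 2074/(-2677)) = 1/(1689838 + 2074*(-1/2677)) = 1/(1689838 - 2074/2677) = 1/(4523694252/2677) = 2677/4523694252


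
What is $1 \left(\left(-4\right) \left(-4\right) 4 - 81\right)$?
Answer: $-17$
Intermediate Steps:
$1 \left(\left(-4\right) \left(-4\right) 4 - 81\right) = 1 \left(16 \cdot 4 - 81\right) = 1 \left(64 - 81\right) = 1 \left(-17\right) = -17$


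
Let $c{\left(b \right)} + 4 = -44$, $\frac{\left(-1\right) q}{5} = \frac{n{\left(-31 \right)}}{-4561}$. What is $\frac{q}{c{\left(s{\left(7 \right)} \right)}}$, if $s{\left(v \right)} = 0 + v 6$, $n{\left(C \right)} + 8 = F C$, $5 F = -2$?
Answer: $- \frac{11}{109464} \approx -0.00010049$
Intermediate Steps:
$F = - \frac{2}{5}$ ($F = \frac{1}{5} \left(-2\right) = - \frac{2}{5} \approx -0.4$)
$n{\left(C \right)} = -8 - \frac{2 C}{5}$
$s{\left(v \right)} = 6 v$ ($s{\left(v \right)} = 0 + 6 v = 6 v$)
$q = \frac{22}{4561}$ ($q = - 5 \frac{-8 - - \frac{62}{5}}{-4561} = - 5 \left(-8 + \frac{62}{5}\right) \left(- \frac{1}{4561}\right) = - 5 \cdot \frac{22}{5} \left(- \frac{1}{4561}\right) = \left(-5\right) \left(- \frac{22}{22805}\right) = \frac{22}{4561} \approx 0.0048235$)
$c{\left(b \right)} = -48$ ($c{\left(b \right)} = -4 - 44 = -48$)
$\frac{q}{c{\left(s{\left(7 \right)} \right)}} = \frac{22}{4561 \left(-48\right)} = \frac{22}{4561} \left(- \frac{1}{48}\right) = - \frac{11}{109464}$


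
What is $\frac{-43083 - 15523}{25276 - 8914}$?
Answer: $- \frac{29303}{8181} \approx -3.5818$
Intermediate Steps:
$\frac{-43083 - 15523}{25276 - 8914} = - \frac{58606}{16362} = \left(-58606\right) \frac{1}{16362} = - \frac{29303}{8181}$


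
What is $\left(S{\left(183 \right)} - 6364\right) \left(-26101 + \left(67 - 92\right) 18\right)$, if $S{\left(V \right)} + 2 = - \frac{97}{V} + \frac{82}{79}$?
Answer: $\frac{2443380175369}{14457} \approx 1.6901 \cdot 10^{8}$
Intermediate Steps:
$S{\left(V \right)} = - \frac{76}{79} - \frac{97}{V}$ ($S{\left(V \right)} = -2 + \left(- \frac{97}{V} + \frac{82}{79}\right) = -2 + \left(\frac{82}{79} - \frac{97}{V}\right) = - \frac{76}{79} - \frac{97}{V}$)
$\left(S{\left(183 \right)} - 6364\right) \left(-26101 + \left(67 - 92\right) 18\right) = \left(\left(- \frac{76}{79} - \frac{97}{183}\right) - 6364\right) \left(-26101 + \left(67 - 92\right) 18\right) = \left(\left(- \frac{76}{79} - \frac{97}{183}\right) - 6364\right) \left(-26101 - 450\right) = \left(- \frac{21571}{14457} - 6364\right) \left(-26551\right) = \left(- \frac{92025919}{14457}\right) \left(-26551\right) = \frac{2443380175369}{14457}$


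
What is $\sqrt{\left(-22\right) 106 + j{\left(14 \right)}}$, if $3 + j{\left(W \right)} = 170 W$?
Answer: $3 \sqrt{5} \approx 6.7082$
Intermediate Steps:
$j{\left(W \right)} = -3 + 170 W$
$\sqrt{\left(-22\right) 106 + j{\left(14 \right)}} = \sqrt{\left(-22\right) 106 + \left(-3 + 170 \cdot 14\right)} = \sqrt{-2332 + \left(-3 + 2380\right)} = \sqrt{-2332 + 2377} = \sqrt{45} = 3 \sqrt{5}$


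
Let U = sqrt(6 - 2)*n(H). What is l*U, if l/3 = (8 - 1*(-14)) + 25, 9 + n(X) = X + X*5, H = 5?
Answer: 5922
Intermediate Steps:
n(X) = -9 + 6*X (n(X) = -9 + (X + X*5) = -9 + (X + 5*X) = -9 + 6*X)
l = 141 (l = 3*((8 - 1*(-14)) + 25) = 3*((8 + 14) + 25) = 3*(22 + 25) = 3*47 = 141)
U = 42 (U = sqrt(6 - 2)*(-9 + 6*5) = sqrt(4)*(-9 + 30) = 2*21 = 42)
l*U = 141*42 = 5922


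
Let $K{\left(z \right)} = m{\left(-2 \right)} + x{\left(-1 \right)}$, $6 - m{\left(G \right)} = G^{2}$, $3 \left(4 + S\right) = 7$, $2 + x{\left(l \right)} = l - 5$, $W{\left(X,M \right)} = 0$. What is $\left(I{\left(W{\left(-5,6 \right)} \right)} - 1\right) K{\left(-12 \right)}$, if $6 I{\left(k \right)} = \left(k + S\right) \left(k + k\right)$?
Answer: $6$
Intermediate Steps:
$x{\left(l \right)} = -7 + l$ ($x{\left(l \right)} = -2 + \left(l - 5\right) = -2 + \left(-5 + l\right) = -7 + l$)
$S = - \frac{5}{3}$ ($S = -4 + \frac{1}{3} \cdot 7 = -4 + \frac{7}{3} = - \frac{5}{3} \approx -1.6667$)
$m{\left(G \right)} = 6 - G^{2}$
$K{\left(z \right)} = -6$ ($K{\left(z \right)} = \left(6 - \left(-2\right)^{2}\right) - 8 = \left(6 - 4\right) - 8 = 2 - 8 = -6$)
$I{\left(k \right)} = \frac{k \left(- \frac{5}{3} + k\right)}{3}$ ($I{\left(k \right)} = \frac{\left(k - \frac{5}{3}\right) \left(k + k\right)}{6} = \frac{\left(- \frac{5}{3} + k\right) 2 k}{6} = \frac{2 k \left(- \frac{5}{3} + k\right)}{6} = \frac{k \left(- \frac{5}{3} + k\right)}{3}$)
$\left(I{\left(W{\left(-5,6 \right)} \right)} - 1\right) K{\left(-12 \right)} = \left(\frac{1}{9} \cdot 0 \left(-5 + 3 \cdot 0\right) - 1\right) \left(-6\right) = \left(\frac{1}{9} \cdot 0 \left(-5 + 0\right) - 1\right) \left(-6\right) = \left(\frac{1}{9} \cdot 0 \left(-5\right) - 1\right) \left(-6\right) = \left(0 - 1\right) \left(-6\right) = \left(-1\right) \left(-6\right) = 6$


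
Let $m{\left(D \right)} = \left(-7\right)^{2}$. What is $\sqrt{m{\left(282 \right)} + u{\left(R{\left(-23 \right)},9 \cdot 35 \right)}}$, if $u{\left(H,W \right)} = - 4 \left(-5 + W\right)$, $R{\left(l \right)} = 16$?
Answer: $i \sqrt{1191} \approx 34.511 i$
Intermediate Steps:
$m{\left(D \right)} = 49$
$u{\left(H,W \right)} = 20 - 4 W$
$\sqrt{m{\left(282 \right)} + u{\left(R{\left(-23 \right)},9 \cdot 35 \right)}} = \sqrt{49 + \left(20 - 4 \cdot 9 \cdot 35\right)} = \sqrt{49 + \left(20 - 1260\right)} = \sqrt{49 - 1240} = \sqrt{-1191} = i \sqrt{1191}$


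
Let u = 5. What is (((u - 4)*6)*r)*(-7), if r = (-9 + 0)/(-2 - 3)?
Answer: -378/5 ≈ -75.600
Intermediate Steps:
r = 9/5 (r = -9/(-5) = -9*(-1/5) = 9/5 ≈ 1.8000)
(((u - 4)*6)*r)*(-7) = (((5 - 4)*6)*(9/5))*(-7) = ((1*6)*(9/5))*(-7) = (6*(9/5))*(-7) = (54/5)*(-7) = -378/5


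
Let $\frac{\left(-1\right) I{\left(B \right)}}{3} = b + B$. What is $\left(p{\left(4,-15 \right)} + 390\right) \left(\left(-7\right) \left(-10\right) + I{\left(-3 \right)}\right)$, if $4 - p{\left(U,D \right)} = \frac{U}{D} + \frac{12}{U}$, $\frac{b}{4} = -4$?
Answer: $\frac{745363}{15} \approx 49691.0$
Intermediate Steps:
$b = -16$ ($b = 4 \left(-4\right) = -16$)
$I{\left(B \right)} = 48 - 3 B$ ($I{\left(B \right)} = - 3 \left(-16 + B\right) = 48 - 3 B$)
$p{\left(U,D \right)} = 4 - \frac{12}{U} - \frac{U}{D}$ ($p{\left(U,D \right)} = 4 - \left(\frac{U}{D} + \frac{12}{U}\right) = 4 - \left(\frac{12}{U} + \frac{U}{D}\right) = 4 - \frac{12}{U} - \frac{U}{D}$)
$\left(p{\left(4,-15 \right)} + 390\right) \left(\left(-7\right) \left(-10\right) + I{\left(-3 \right)}\right) = \left(\left(4 - \frac{12}{4} - \frac{4}{-15}\right) + 390\right) \left(\left(-7\right) \left(-10\right) + \left(48 - -9\right)\right) = \left(\left(4 - 3 - 4 \left(- \frac{1}{15}\right)\right) + 390\right) \left(70 + \left(48 + 9\right)\right) = \left(\left(4 - 3 + \frac{4}{15}\right) + 390\right) \left(70 + 57\right) = \left(\frac{19}{15} + 390\right) 127 = \frac{5869}{15} \cdot 127 = \frac{745363}{15}$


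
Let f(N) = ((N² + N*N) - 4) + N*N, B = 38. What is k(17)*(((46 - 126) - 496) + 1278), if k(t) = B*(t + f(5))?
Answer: 2347488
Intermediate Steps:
f(N) = -4 + 3*N² (f(N) = ((N² + N²) - 4) + N² = (2*N² - 4) + N² = (-4 + 2*N²) + N² = -4 + 3*N²)
k(t) = 2698 + 38*t (k(t) = 38*(t + (-4 + 3*5²)) = 38*(t + (-4 + 3*25)) = 38*(t + (-4 + 75)) = 38*(t + 71) = 38*(71 + t) = 2698 + 38*t)
k(17)*(((46 - 126) - 496) + 1278) = (2698 + 38*17)*(((46 - 126) - 496) + 1278) = (2698 + 646)*((-80 - 496) + 1278) = 3344*(-576 + 1278) = 3344*702 = 2347488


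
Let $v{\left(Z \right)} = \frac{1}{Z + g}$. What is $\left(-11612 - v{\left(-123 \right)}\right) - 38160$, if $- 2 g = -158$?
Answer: $- \frac{2189967}{44} \approx -49772.0$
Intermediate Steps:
$g = 79$ ($g = \left(- \frac{1}{2}\right) \left(-158\right) = 79$)
$v{\left(Z \right)} = \frac{1}{79 + Z}$ ($v{\left(Z \right)} = \frac{1}{Z + 79} = \frac{1}{79 + Z}$)
$\left(-11612 - v{\left(-123 \right)}\right) - 38160 = \left(-11612 - \frac{1}{79 - 123}\right) - 38160 = \left(-11612 - \frac{1}{-44}\right) - 38160 = \left(-11612 - - \frac{1}{44}\right) - 38160 = \left(-11612 + \frac{1}{44}\right) - 38160 = - \frac{510927}{44} - 38160 = - \frac{2189967}{44}$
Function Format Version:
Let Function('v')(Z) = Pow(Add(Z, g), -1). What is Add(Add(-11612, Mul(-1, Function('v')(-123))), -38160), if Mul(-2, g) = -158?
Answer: Rational(-2189967, 44) ≈ -49772.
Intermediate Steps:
g = 79 (g = Mul(Rational(-1, 2), -158) = 79)
Function('v')(Z) = Pow(Add(79, Z), -1) (Function('v')(Z) = Pow(Add(Z, 79), -1) = Pow(Add(79, Z), -1))
Add(Add(-11612, Mul(-1, Function('v')(-123))), -38160) = Add(Add(-11612, Mul(-1, Pow(Add(79, -123), -1))), -38160) = Add(Add(-11612, Mul(-1, Pow(-44, -1))), -38160) = Add(Add(-11612, Mul(-1, Rational(-1, 44))), -38160) = Add(Add(-11612, Rational(1, 44)), -38160) = Add(Rational(-510927, 44), -38160) = Rational(-2189967, 44)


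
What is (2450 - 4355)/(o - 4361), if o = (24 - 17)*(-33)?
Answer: 1905/4592 ≈ 0.41485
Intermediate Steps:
o = -231 (o = 7*(-33) = -231)
(2450 - 4355)/(o - 4361) = (2450 - 4355)/(-231 - 4361) = -1905/(-4592) = -1905*(-1/4592) = 1905/4592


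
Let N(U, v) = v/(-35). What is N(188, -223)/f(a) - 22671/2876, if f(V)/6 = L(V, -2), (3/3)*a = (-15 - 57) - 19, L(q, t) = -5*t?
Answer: -5870969/754950 ≈ -7.7766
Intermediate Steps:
N(U, v) = -v/35 (N(U, v) = v*(-1/35) = -v/35)
a = -91 (a = (-15 - 57) - 19 = -72 - 19 = -91)
f(V) = 60 (f(V) = 6*(-5*(-2)) = 6*10 = 60)
N(188, -223)/f(a) - 22671/2876 = -1/35*(-223)/60 - 22671/2876 = (223/35)*(1/60) - 22671*1/2876 = 223/2100 - 22671/2876 = -5870969/754950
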